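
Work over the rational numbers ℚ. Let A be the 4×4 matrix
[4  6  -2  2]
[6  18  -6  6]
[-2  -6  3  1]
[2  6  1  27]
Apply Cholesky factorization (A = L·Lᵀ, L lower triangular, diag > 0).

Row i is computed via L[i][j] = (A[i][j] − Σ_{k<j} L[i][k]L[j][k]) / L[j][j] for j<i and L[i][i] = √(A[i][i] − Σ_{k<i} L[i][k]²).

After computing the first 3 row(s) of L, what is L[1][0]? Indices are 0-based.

Step 1: L[0][0] = √(4) = 2.
  L[1][0] = (6) / L[0][0] = 3.
Step 2: L[1][1] = √(9) = 3.
  L[2][0] = (-2) / L[0][0] = -1.
  L[2][1] = (-3) / L[1][1] = -1.
Step 3: L[2][2] = √(1) = 1.

L[1][0] = 3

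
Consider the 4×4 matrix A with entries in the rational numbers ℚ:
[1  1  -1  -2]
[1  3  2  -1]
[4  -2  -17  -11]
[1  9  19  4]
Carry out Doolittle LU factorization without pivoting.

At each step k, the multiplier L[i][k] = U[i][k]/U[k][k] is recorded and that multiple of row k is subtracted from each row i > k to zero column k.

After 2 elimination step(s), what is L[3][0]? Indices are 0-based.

k=0: U[0][0]=1
  eliminate (1,0): mult=1, new row 1: (0, 2, 3, 1); set L[1][0]=1
  eliminate (2,0): mult=4, new row 2: (0, -6, -13, -3); set L[2][0]=4
  eliminate (3,0): mult=1, new row 3: (0, 8, 20, 6); set L[3][0]=1
k=1: U[1][1]=2
  eliminate (2,1): mult=-3, new row 2: (0, 0, -4, 0); set L[2][1]=-3
  eliminate (3,1): mult=4, new row 3: (0, 0, 8, 2); set L[3][1]=4

L[3][0] = 1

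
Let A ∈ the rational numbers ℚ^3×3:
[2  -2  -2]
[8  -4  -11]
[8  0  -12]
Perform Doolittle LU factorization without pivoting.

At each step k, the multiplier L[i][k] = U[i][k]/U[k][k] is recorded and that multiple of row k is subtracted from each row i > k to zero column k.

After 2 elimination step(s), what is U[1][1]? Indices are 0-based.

k=0: U[0][0]=2
  eliminate (1,0): mult=4, new row 1: (0, 4, -3); set L[1][0]=4
  eliminate (2,0): mult=4, new row 2: (0, 8, -4); set L[2][0]=4
k=1: U[1][1]=4
  eliminate (2,1): mult=2, new row 2: (0, 0, 2); set L[2][1]=2

U[1][1] = 4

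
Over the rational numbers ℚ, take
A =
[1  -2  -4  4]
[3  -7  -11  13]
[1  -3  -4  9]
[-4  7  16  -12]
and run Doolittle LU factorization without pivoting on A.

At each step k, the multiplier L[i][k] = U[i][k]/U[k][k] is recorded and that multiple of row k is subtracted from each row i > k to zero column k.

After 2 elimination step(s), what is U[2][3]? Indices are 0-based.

Step 1: pivot at (0,0) is 1.
  row1 ← row1 − (3)·row0  ⇒  L[1][0]=3, U row1=(0, -1, 1, 1)
  row2 ← row2 − (1)·row0  ⇒  L[2][0]=1, U row2=(0, -1, 0, 5)
  row3 ← row3 − (-4)·row0  ⇒  L[3][0]=-4, U row3=(0, -1, 0, 4)
Step 2: pivot at (1,1) is -1.
  row2 ← row2 − (1)·row1  ⇒  L[2][1]=1, U row2=(0, 0, -1, 4)
  row3 ← row3 − (1)·row1  ⇒  L[3][1]=1, U row3=(0, 0, -1, 3)

U[2][3] = 4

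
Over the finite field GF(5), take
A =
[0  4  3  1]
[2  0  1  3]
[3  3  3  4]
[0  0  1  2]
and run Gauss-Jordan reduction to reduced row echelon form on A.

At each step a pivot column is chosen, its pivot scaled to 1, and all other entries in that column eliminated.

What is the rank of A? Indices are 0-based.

rank = 4

[1] R0 <-> R1
[1] R0 /= 2  ⇒  (1, 0, 3, 4)
     R2 -= 3·R0  ⇒  (0, 3, 4, 2)
[2] R1 /= 4  ⇒  (0, 1, 2, 4)
     R2 -= 3·R1  ⇒  (0, 0, 3, 0)
[3] R2 /= 3  ⇒  (0, 0, 1, 0)
     R0 -= 3·R2  ⇒  (1, 0, 0, 4)
     R1 -= 2·R2  ⇒  (0, 1, 0, 4)
     R3 -= 1·R2  ⇒  (0, 0, 0, 2)
[4] R3 /= 2  ⇒  (0, 0, 0, 1)
     R0 -= 4·R3  ⇒  (1, 0, 0, 0)
     R1 -= 4·R3  ⇒  (0, 1, 0, 0)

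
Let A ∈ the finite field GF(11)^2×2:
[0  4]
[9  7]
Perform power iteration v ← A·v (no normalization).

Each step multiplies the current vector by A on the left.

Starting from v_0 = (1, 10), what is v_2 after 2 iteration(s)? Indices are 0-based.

v_2 = (8, 0)

v_0 = (1, 10).
v_1 = A·v_0 = (7, 2).
v_2 = A·v_1 = (8, 0).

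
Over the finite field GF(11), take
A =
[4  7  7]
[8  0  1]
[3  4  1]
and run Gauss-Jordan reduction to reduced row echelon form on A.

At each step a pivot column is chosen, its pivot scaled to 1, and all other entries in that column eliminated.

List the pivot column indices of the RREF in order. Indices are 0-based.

pivot columns: 0, 1, 2

pivot(0,0)=4: scale R0 → (1, 10, 10)
  clear (1,0): R1 −= (8)R0 → (0, 8, 9)
  clear (2,0): R2 −= (3)R0 → (0, 7, 4)
pivot(1,1)=8: scale R1 → (0, 1, 8)
  clear (0,1): R0 −= (10)R1 → (1, 0, 7)
  clear (2,1): R2 −= (7)R1 → (0, 0, 3)
pivot(2,2)=3: scale R2 → (0, 0, 1)
  clear (0,2): R0 −= (7)R2 → (1, 0, 0)
  clear (1,2): R1 −= (8)R2 → (0, 1, 0)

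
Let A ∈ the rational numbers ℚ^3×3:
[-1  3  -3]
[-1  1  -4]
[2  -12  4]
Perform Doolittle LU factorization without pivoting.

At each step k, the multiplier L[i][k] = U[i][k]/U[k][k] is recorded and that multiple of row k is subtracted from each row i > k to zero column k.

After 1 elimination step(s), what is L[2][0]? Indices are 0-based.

L[2][0] = -2

Step 1: pivot at (0,0) is -1.
  row1 ← row1 − (1)·row0  ⇒  L[1][0]=1, U row1=(0, -2, -1)
  row2 ← row2 − (-2)·row0  ⇒  L[2][0]=-2, U row2=(0, -6, -2)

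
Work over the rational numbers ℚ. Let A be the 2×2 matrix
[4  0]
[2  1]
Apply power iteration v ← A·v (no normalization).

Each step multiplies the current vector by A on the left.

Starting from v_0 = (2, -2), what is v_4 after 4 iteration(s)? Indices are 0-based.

v_0 = (2, -2).
v_1 = A·v_0 = (8, 2).
v_2 = A·v_1 = (32, 18).
v_3 = A·v_2 = (128, 82).
v_4 = A·v_3 = (512, 338).

v_4 = (512, 338)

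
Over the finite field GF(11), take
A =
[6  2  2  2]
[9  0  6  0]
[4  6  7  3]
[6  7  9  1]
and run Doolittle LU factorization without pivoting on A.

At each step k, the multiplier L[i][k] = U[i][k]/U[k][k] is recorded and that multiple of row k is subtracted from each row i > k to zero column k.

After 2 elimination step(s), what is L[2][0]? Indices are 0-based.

L[2][0] = 8

k=0: U[0][0]=6
  eliminate (1,0): mult=7, new row 1: (0, 8, 3, 8); set L[1][0]=7
  eliminate (2,0): mult=8, new row 2: (0, 1, 2, 9); set L[2][0]=8
  eliminate (3,0): mult=1, new row 3: (0, 5, 7, 10); set L[3][0]=1
k=1: U[1][1]=8
  eliminate (2,1): mult=7, new row 2: (0, 0, 3, 8); set L[2][1]=7
  eliminate (3,1): mult=2, new row 3: (0, 0, 1, 5); set L[3][1]=2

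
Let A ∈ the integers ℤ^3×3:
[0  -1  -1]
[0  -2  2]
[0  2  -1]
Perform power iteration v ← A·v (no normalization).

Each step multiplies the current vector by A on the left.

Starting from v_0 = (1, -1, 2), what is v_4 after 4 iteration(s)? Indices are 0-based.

v_0 = (1, -1, 2).
v_1 = A·v_0 = (-1, 6, -4).
v_2 = A·v_1 = (-2, -20, 16).
v_3 = A·v_2 = (4, 72, -56).
v_4 = A·v_3 = (-16, -256, 200).

v_4 = (-16, -256, 200)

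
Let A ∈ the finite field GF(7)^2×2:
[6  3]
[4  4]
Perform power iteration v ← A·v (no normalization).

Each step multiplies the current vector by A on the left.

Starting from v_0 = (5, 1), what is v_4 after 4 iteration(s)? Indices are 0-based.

v_4 = (4, 6)

v_0 = (5, 1).
v_1 = A·v_0 = (5, 3).
v_2 = A·v_1 = (4, 4).
v_3 = A·v_2 = (1, 4).
v_4 = A·v_3 = (4, 6).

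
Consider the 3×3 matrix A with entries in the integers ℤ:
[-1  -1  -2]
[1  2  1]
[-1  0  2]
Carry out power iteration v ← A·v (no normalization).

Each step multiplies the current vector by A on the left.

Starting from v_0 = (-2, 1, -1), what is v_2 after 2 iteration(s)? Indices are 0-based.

v_0 = (-2, 1, -1).
v_1 = A·v_0 = (3, -1, 0).
v_2 = A·v_1 = (-2, 1, -3).

v_2 = (-2, 1, -3)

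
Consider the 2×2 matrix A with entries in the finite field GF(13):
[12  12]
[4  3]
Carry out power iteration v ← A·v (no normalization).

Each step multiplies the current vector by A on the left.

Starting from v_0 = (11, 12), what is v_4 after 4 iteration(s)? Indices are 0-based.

v_4 = (5, 11)

v_0 = (11, 12).
v_1 = A·v_0 = (3, 2).
v_2 = A·v_1 = (8, 5).
v_3 = A·v_2 = (0, 8).
v_4 = A·v_3 = (5, 11).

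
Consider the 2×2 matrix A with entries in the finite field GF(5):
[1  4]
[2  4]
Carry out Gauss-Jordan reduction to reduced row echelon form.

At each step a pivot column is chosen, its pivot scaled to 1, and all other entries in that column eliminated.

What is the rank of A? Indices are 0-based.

step 1: normalize row 0 (÷1) = (1, 4)
  row 1: subtract 2×row0 = (0, 1)
step 2: normalize row 1 (÷1) = (0, 1)
  row 0: subtract 4×row1 = (1, 0)

rank = 2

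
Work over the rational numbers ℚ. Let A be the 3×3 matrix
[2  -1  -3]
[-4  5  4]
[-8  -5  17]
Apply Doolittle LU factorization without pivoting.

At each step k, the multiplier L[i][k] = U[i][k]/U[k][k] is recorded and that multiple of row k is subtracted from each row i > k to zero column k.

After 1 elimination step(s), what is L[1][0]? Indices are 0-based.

L[1][0] = -2

Step 1: pivot at (0,0) is 2.
  row1 ← row1 − (-2)·row0  ⇒  L[1][0]=-2, U row1=(0, 3, -2)
  row2 ← row2 − (-4)·row0  ⇒  L[2][0]=-4, U row2=(0, -9, 5)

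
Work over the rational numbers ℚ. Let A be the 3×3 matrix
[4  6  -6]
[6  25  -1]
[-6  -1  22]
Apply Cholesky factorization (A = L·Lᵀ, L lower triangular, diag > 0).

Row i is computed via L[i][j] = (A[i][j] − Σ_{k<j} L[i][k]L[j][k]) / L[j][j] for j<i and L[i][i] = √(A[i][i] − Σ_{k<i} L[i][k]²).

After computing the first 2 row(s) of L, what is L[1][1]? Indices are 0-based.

L[1][1] = 4

Step 1: L[0][0] = √(4) = 2.
  L[1][0] = (6) / L[0][0] = 3.
Step 2: L[1][1] = √(16) = 4.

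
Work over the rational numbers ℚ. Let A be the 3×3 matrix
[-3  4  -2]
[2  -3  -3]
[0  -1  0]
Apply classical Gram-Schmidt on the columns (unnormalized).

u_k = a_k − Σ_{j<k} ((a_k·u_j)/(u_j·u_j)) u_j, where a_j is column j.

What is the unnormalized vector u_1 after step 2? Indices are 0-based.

u_1 = (-2/13, -3/13, -1)

Step 1: u_0 = a_0 = (-3, 2, 0).
Step 2: u_1 = a_1 − (-18/13)·u_0 = (-2/13, -3/13, -1).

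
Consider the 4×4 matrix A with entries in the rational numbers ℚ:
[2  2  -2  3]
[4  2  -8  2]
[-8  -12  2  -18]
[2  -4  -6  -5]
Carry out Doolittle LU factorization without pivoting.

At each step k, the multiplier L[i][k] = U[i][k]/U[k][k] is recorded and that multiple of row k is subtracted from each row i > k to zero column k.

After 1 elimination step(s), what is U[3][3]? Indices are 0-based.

Step 1: pivot at (0,0) is 2.
  row1 ← row1 − (2)·row0  ⇒  L[1][0]=2, U row1=(0, -2, -4, -4)
  row2 ← row2 − (-4)·row0  ⇒  L[2][0]=-4, U row2=(0, -4, -6, -6)
  row3 ← row3 − (1)·row0  ⇒  L[3][0]=1, U row3=(0, -6, -4, -8)

U[3][3] = -8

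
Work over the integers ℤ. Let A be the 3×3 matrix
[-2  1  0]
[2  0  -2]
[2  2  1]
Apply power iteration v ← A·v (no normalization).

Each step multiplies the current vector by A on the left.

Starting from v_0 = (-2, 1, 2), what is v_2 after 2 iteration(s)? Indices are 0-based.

v_2 = (-18, 10, -6)

v_0 = (-2, 1, 2).
v_1 = A·v_0 = (5, -8, 0).
v_2 = A·v_1 = (-18, 10, -6).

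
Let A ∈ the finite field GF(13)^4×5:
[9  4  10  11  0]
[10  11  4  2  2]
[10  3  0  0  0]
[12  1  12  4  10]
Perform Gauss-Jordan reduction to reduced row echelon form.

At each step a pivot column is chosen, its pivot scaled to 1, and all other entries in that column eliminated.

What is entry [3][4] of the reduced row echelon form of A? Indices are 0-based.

[1] R0 /= 9  ⇒  (1, 12, 4, 7, 0)
     R1 -= 10·R0  ⇒  (0, 8, 3, 10, 2)
     R2 -= 10·R0  ⇒  (0, 0, 12, 8, 0)
     R3 -= 12·R0  ⇒  (0, 0, 3, 11, 10)
[2] R1 /= 8  ⇒  (0, 1, 2, 11, 10)
     R0 -= 12·R1  ⇒  (1, 0, 6, 5, 10)
[3] R2 /= 12  ⇒  (0, 0, 1, 5, 0)
     R0 -= 6·R2  ⇒  (1, 0, 0, 1, 10)
     R1 -= 2·R2  ⇒  (0, 1, 0, 1, 10)
     R3 -= 3·R2  ⇒  (0, 0, 0, 9, 10)
[4] R3 /= 9  ⇒  (0, 0, 0, 1, 4)
     R0 -= 1·R3  ⇒  (1, 0, 0, 0, 6)
     R1 -= 1·R3  ⇒  (0, 1, 0, 0, 6)
     R2 -= 5·R3  ⇒  (0, 0, 1, 0, 6)

M[3][4] = 4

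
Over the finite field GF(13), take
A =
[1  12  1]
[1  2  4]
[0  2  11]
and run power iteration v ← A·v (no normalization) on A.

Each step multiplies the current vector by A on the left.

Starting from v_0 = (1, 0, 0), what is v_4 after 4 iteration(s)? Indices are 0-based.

v_0 = (1, 0, 0).
v_1 = A·v_0 = (1, 1, 0).
v_2 = A·v_1 = (0, 3, 2).
v_3 = A·v_2 = (12, 1, 2).
v_4 = A·v_3 = (0, 9, 11).

v_4 = (0, 9, 11)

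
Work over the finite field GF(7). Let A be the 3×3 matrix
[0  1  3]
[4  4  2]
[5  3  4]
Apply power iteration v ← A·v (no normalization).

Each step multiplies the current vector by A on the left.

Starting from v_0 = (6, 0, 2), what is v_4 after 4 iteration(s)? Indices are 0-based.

v_0 = (6, 0, 2).
v_1 = A·v_0 = (6, 0, 3).
v_2 = A·v_1 = (2, 2, 0).
v_3 = A·v_2 = (2, 2, 2).
v_4 = A·v_3 = (1, 6, 3).

v_4 = (1, 6, 3)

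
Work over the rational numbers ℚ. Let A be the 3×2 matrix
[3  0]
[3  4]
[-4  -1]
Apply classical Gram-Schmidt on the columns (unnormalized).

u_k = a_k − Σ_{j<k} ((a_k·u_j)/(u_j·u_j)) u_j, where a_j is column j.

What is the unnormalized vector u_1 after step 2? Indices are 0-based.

Step 1: u_0 = a_0 = (3, 3, -4).
Step 2: u_1 = a_1 − (8/17)·u_0 = (-24/17, 44/17, 15/17).

u_1 = (-24/17, 44/17, 15/17)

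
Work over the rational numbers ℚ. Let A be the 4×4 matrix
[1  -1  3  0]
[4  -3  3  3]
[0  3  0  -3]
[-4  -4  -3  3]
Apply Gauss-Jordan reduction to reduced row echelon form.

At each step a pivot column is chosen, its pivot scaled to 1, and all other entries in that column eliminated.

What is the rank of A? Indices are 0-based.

rank = 4

pivot(0,0)=1: scale R0 → (1, -1, 3, 0)
  clear (1,0): R1 −= (4)R0 → (0, 1, -9, 3)
  clear (3,0): R3 −= (-4)R0 → (0, -8, 9, 3)
pivot(1,1)=1: scale R1 → (0, 1, -9, 3)
  clear (0,1): R0 −= (-1)R1 → (1, 0, -6, 3)
  clear (2,1): R2 −= (3)R1 → (0, 0, 27, -12)
  clear (3,1): R3 −= (-8)R1 → (0, 0, -63, 27)
pivot(2,2)=27: scale R2 → (0, 0, 1, -4/9)
  clear (0,2): R0 −= (-6)R2 → (1, 0, 0, 1/3)
  clear (1,2): R1 −= (-9)R2 → (0, 1, 0, -1)
  clear (3,2): R3 −= (-63)R2 → (0, 0, 0, -1)
pivot(3,3)=-1: scale R3 → (0, 0, 0, 1)
  clear (0,3): R0 −= (1/3)R3 → (1, 0, 0, 0)
  clear (1,3): R1 −= (-1)R3 → (0, 1, 0, 0)
  clear (2,3): R2 −= (-4/9)R3 → (0, 0, 1, 0)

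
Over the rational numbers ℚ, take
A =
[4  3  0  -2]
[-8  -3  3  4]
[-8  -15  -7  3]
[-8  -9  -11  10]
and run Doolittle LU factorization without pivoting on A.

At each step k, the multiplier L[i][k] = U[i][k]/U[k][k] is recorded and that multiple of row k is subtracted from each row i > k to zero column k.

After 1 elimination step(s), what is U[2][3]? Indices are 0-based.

U[2][3] = -1

Step 1: pivot at (0,0) is 4.
  row1 ← row1 − (-2)·row0  ⇒  L[1][0]=-2, U row1=(0, 3, 3, 0)
  row2 ← row2 − (-2)·row0  ⇒  L[2][0]=-2, U row2=(0, -9, -7, -1)
  row3 ← row3 − (-2)·row0  ⇒  L[3][0]=-2, U row3=(0, -3, -11, 6)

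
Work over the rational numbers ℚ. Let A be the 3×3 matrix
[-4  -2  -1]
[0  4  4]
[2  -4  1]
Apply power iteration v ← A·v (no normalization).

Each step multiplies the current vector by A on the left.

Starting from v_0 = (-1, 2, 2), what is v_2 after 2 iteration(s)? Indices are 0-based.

v_2 = (-16, 32, -76)

v_0 = (-1, 2, 2).
v_1 = A·v_0 = (-2, 16, -8).
v_2 = A·v_1 = (-16, 32, -76).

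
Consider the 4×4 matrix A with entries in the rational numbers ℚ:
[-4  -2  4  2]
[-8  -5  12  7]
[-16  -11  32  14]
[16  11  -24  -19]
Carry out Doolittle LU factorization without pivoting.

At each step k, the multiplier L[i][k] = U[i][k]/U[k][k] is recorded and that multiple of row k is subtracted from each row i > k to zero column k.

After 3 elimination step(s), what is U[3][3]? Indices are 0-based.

U[3][3] = 1

k=0: U[0][0]=-4
  eliminate (1,0): mult=2, new row 1: (0, -1, 4, 3); set L[1][0]=2
  eliminate (2,0): mult=4, new row 2: (0, -3, 16, 6); set L[2][0]=4
  eliminate (3,0): mult=-4, new row 3: (0, 3, -8, -11); set L[3][0]=-4
k=1: U[1][1]=-1
  eliminate (2,1): mult=3, new row 2: (0, 0, 4, -3); set L[2][1]=3
  eliminate (3,1): mult=-3, new row 3: (0, 0, 4, -2); set L[3][1]=-3
k=2: U[2][2]=4
  eliminate (3,2): mult=1, new row 3: (0, 0, 0, 1); set L[3][2]=1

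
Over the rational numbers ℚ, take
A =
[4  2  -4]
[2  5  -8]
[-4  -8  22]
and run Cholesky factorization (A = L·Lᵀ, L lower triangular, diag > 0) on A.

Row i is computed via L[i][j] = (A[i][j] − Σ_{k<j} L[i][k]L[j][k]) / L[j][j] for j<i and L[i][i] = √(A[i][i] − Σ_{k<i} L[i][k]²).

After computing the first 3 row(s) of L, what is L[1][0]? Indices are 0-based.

L[1][0] = 1

Step 1: L[0][0] = √(4) = 2.
  L[1][0] = (2) / L[0][0] = 1.
Step 2: L[1][1] = √(4) = 2.
  L[2][0] = (-4) / L[0][0] = -2.
  L[2][1] = (-6) / L[1][1] = -3.
Step 3: L[2][2] = √(9) = 3.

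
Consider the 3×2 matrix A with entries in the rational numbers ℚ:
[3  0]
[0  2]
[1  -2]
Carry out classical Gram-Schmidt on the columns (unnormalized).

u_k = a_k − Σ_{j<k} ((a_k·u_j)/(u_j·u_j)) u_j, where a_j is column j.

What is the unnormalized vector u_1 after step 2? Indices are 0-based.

u_1 = (3/5, 2, -9/5)

Step 1: u_0 = a_0 = (3, 0, 1).
Step 2: u_1 = a_1 − (-1/5)·u_0 = (3/5, 2, -9/5).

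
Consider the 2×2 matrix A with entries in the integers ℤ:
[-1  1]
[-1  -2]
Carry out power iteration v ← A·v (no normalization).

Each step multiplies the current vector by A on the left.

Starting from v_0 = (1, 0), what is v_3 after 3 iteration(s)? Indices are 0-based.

v_0 = (1, 0).
v_1 = A·v_0 = (-1, -1).
v_2 = A·v_1 = (0, 3).
v_3 = A·v_2 = (3, -6).

v_3 = (3, -6)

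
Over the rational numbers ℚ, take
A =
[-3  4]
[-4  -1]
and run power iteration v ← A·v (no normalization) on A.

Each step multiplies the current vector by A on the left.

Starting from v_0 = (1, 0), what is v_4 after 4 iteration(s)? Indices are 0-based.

v_0 = (1, 0).
v_1 = A·v_0 = (-3, -4).
v_2 = A·v_1 = (-7, 16).
v_3 = A·v_2 = (85, 12).
v_4 = A·v_3 = (-207, -352).

v_4 = (-207, -352)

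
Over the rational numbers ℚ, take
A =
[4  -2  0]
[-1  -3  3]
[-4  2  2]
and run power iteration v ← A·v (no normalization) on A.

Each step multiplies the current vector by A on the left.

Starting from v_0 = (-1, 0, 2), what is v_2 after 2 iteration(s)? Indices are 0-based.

v_0 = (-1, 0, 2).
v_1 = A·v_0 = (-4, 7, 8).
v_2 = A·v_1 = (-30, 7, 46).

v_2 = (-30, 7, 46)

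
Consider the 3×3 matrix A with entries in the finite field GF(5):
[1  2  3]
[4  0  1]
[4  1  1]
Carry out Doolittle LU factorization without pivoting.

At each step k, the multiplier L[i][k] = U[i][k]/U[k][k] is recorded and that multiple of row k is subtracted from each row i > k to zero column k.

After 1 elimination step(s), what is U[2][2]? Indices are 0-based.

k=0: U[0][0]=1
  eliminate (1,0): mult=4, new row 1: (0, 2, 4); set L[1][0]=4
  eliminate (2,0): mult=4, new row 2: (0, 3, 4); set L[2][0]=4

U[2][2] = 4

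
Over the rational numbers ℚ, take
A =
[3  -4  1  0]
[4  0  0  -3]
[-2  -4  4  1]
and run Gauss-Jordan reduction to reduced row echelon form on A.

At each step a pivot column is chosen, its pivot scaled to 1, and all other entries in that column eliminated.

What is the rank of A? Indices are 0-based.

rank = 3

step 1: normalize row 0 (÷3) = (1, -4/3, 1/3, 0)
  row 1: subtract 4×row0 = (0, 16/3, -4/3, -3)
  row 2: subtract -2×row0 = (0, -20/3, 14/3, 1)
step 2: normalize row 1 (÷16/3) = (0, 1, -1/4, -9/16)
  row 0: subtract -4/3×row1 = (1, 0, 0, -3/4)
  row 2: subtract -20/3×row1 = (0, 0, 3, -11/4)
step 3: normalize row 2 (÷3) = (0, 0, 1, -11/12)
  row 1: subtract -1/4×row2 = (0, 1, 0, -19/24)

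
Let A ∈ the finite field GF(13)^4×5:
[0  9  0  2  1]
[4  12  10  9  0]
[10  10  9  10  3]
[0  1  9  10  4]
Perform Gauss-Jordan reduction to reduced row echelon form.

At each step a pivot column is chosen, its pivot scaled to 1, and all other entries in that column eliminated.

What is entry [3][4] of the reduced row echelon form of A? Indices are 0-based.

[1] R0 <-> R1
[1] R0 /= 4  ⇒  (1, 3, 9, 12, 0)
     R2 -= 10·R0  ⇒  (0, 6, 10, 7, 3)
[2] R1 /= 9  ⇒  (0, 1, 0, 6, 3)
     R0 -= 3·R1  ⇒  (1, 0, 9, 7, 4)
     R2 -= 6·R1  ⇒  (0, 0, 10, 10, 11)
     R3 -= 1·R1  ⇒  (0, 0, 9, 4, 1)
[3] R2 /= 10  ⇒  (0, 0, 1, 1, 5)
     R0 -= 9·R2  ⇒  (1, 0, 0, 11, 11)
     R3 -= 9·R2  ⇒  (0, 0, 0, 8, 8)
[4] R3 /= 8  ⇒  (0, 0, 0, 1, 1)
     R0 -= 11·R3  ⇒  (1, 0, 0, 0, 0)
     R1 -= 6·R3  ⇒  (0, 1, 0, 0, 10)
     R2 -= 1·R3  ⇒  (0, 0, 1, 0, 4)

M[3][4] = 1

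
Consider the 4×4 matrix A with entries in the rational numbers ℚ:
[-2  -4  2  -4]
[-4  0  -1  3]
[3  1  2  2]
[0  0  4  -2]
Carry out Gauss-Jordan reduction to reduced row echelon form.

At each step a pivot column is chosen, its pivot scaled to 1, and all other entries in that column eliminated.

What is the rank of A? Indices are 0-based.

rank = 4

[1] R0 /= -2  ⇒  (1, 2, -1, 2)
     R1 -= -4·R0  ⇒  (0, 8, -5, 11)
     R2 -= 3·R0  ⇒  (0, -5, 5, -4)
[2] R1 /= 8  ⇒  (0, 1, -5/8, 11/8)
     R0 -= 2·R1  ⇒  (1, 0, 1/4, -3/4)
     R2 -= -5·R1  ⇒  (0, 0, 15/8, 23/8)
[3] R2 /= 15/8  ⇒  (0, 0, 1, 23/15)
     R0 -= 1/4·R2  ⇒  (1, 0, 0, -17/15)
     R1 -= -5/8·R2  ⇒  (0, 1, 0, 7/3)
     R3 -= 4·R2  ⇒  (0, 0, 0, -122/15)
[4] R3 /= -122/15  ⇒  (0, 0, 0, 1)
     R0 -= -17/15·R3  ⇒  (1, 0, 0, 0)
     R1 -= 7/3·R3  ⇒  (0, 1, 0, 0)
     R2 -= 23/15·R3  ⇒  (0, 0, 1, 0)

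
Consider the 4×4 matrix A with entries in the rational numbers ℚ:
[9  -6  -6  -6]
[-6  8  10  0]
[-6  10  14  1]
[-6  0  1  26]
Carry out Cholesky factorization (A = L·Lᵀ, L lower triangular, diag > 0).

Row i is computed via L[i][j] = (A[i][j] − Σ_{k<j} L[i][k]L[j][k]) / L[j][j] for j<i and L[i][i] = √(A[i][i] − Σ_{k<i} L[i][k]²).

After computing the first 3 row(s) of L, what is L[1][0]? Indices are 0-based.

L[1][0] = -2

Step 1: L[0][0] = √(9) = 3.
  L[1][0] = (-6) / L[0][0] = -2.
Step 2: L[1][1] = √(4) = 2.
  L[2][0] = (-6) / L[0][0] = -2.
  L[2][1] = (6) / L[1][1] = 3.
Step 3: L[2][2] = √(1) = 1.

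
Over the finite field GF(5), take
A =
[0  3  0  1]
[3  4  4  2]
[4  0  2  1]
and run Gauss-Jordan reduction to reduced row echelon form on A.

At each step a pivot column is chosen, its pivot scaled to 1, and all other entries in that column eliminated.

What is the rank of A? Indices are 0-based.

step 1: exchange rows 0,1
step 1: normalize row 0 (÷3) = (1, 3, 3, 4)
  row 2: subtract 4×row0 = (0, 3, 0, 0)
step 2: normalize row 1 (÷3) = (0, 1, 0, 2)
  row 0: subtract 3×row1 = (1, 0, 3, 3)
  row 2: subtract 3×row1 = (0, 0, 0, 4)
skip col 2 (zero from row 2)
step 3: normalize row 2 (÷4) = (0, 0, 0, 1)
  row 0: subtract 3×row2 = (1, 0, 3, 0)
  row 1: subtract 2×row2 = (0, 1, 0, 0)

rank = 3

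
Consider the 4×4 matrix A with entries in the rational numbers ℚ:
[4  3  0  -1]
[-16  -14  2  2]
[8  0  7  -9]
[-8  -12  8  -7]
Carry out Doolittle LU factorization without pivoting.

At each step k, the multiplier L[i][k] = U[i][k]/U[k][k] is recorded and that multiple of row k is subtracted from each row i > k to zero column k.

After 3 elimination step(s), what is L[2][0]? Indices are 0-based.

L[2][0] = 2

k=0: U[0][0]=4
  eliminate (1,0): mult=-4, new row 1: (0, -2, 2, -2); set L[1][0]=-4
  eliminate (2,0): mult=2, new row 2: (0, -6, 7, -7); set L[2][0]=2
  eliminate (3,0): mult=-2, new row 3: (0, -6, 8, -9); set L[3][0]=-2
k=1: U[1][1]=-2
  eliminate (2,1): mult=3, new row 2: (0, 0, 1, -1); set L[2][1]=3
  eliminate (3,1): mult=3, new row 3: (0, 0, 2, -3); set L[3][1]=3
k=2: U[2][2]=1
  eliminate (3,2): mult=2, new row 3: (0, 0, 0, -1); set L[3][2]=2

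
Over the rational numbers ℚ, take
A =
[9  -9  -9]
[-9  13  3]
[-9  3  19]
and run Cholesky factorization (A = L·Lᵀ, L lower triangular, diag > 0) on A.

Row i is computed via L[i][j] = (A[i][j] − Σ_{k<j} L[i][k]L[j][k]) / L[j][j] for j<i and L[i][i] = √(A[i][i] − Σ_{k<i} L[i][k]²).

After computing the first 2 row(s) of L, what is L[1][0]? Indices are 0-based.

L[1][0] = -3

Step 1: L[0][0] = √(9) = 3.
  L[1][0] = (-9) / L[0][0] = -3.
Step 2: L[1][1] = √(4) = 2.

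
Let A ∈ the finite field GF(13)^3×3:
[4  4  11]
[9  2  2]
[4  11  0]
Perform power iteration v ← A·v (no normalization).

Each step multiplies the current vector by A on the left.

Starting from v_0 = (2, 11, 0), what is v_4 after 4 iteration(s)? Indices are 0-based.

v_0 = (2, 11, 0).
v_1 = A·v_0 = (0, 1, 12).
v_2 = A·v_1 = (6, 0, 11).
v_3 = A·v_2 = (2, 11, 11).
v_4 = A·v_3 = (4, 10, 12).

v_4 = (4, 10, 12)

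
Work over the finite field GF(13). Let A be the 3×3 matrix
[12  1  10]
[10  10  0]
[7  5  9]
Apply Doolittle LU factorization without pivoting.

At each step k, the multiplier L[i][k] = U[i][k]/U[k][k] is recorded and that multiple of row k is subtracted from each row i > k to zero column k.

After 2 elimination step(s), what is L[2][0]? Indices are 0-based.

[col 0] pivot 12
  R1 -= 3*R0 → (0, 7, 9)  (L[1][0] := 3)
  R2 -= 6*R0 → (0, 12, 1)  (L[2][0] := 6)
[col 1] pivot 7
  R2 -= 11*R1 → (0, 0, 6)  (L[2][1] := 11)

L[2][0] = 6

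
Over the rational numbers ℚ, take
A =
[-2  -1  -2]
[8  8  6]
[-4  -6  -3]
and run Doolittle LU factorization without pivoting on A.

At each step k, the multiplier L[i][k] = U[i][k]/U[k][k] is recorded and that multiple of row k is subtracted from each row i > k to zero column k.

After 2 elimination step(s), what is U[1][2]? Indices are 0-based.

[col 0] pivot -2
  R1 -= -4*R0 → (0, 4, -2)  (L[1][0] := -4)
  R2 -= 2*R0 → (0, -4, 1)  (L[2][0] := 2)
[col 1] pivot 4
  R2 -= -1*R1 → (0, 0, -1)  (L[2][1] := -1)

U[1][2] = -2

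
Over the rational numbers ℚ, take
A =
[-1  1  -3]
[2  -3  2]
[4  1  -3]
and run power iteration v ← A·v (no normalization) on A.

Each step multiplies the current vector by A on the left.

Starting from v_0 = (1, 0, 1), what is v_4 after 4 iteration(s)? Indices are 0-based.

v_0 = (1, 0, 1).
v_1 = A·v_0 = (-4, 4, 1).
v_2 = A·v_1 = (5, -18, -15).
v_3 = A·v_2 = (22, 34, 47).
v_4 = A·v_3 = (-129, 36, -19).

v_4 = (-129, 36, -19)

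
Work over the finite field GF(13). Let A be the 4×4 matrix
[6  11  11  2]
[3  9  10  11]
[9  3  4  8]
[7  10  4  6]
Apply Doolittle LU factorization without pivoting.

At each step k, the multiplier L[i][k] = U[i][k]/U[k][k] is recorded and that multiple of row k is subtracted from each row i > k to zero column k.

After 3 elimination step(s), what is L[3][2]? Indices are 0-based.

k=0: U[0][0]=6
  eliminate (1,0): mult=7, new row 1: (0, 10, 11, 10); set L[1][0]=7
  eliminate (2,0): mult=8, new row 2: (0, 6, 7, 5); set L[2][0]=8
  eliminate (3,0): mult=12, new row 3: (0, 8, 2, 8); set L[3][0]=12
k=1: U[1][1]=10
  eliminate (2,1): mult=11, new row 2: (0, 0, 3, 12); set L[2][1]=11
  eliminate (3,1): mult=6, new row 3: (0, 0, 1, 0); set L[3][1]=6
k=2: U[2][2]=3
  eliminate (3,2): mult=9, new row 3: (0, 0, 0, 9); set L[3][2]=9

L[3][2] = 9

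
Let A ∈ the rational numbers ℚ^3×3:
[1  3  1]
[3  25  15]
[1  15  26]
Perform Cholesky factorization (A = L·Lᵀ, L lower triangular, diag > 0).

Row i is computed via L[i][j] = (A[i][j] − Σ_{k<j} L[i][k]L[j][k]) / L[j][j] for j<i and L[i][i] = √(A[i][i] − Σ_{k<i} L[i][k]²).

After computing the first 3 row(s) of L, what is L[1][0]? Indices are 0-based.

L[1][0] = 3

Step 1: L[0][0] = √(1) = 1.
  L[1][0] = (3) / L[0][0] = 3.
Step 2: L[1][1] = √(16) = 4.
  L[2][0] = (1) / L[0][0] = 1.
  L[2][1] = (12) / L[1][1] = 3.
Step 3: L[2][2] = √(16) = 4.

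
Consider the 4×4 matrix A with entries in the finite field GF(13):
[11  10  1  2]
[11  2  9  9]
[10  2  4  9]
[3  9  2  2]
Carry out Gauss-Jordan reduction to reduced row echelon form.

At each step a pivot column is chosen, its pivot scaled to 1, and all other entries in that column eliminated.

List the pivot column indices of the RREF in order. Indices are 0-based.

[1] R0 /= 11  ⇒  (1, 8, 6, 12)
     R1 -= 11·R0  ⇒  (0, 5, 8, 7)
     R2 -= 10·R0  ⇒  (0, 0, 9, 6)
     R3 -= 3·R0  ⇒  (0, 11, 10, 5)
[2] R1 /= 5  ⇒  (0, 1, 12, 4)
     R0 -= 8·R1  ⇒  (1, 0, 1, 6)
     R3 -= 11·R1  ⇒  (0, 0, 8, 0)
[3] R2 /= 9  ⇒  (0, 0, 1, 5)
     R0 -= 1·R2  ⇒  (1, 0, 0, 1)
     R1 -= 12·R2  ⇒  (0, 1, 0, 9)
     R3 -= 8·R2  ⇒  (0, 0, 0, 12)
[4] R3 /= 12  ⇒  (0, 0, 0, 1)
     R0 -= 1·R3  ⇒  (1, 0, 0, 0)
     R1 -= 9·R3  ⇒  (0, 1, 0, 0)
     R2 -= 5·R3  ⇒  (0, 0, 1, 0)

pivot columns: 0, 1, 2, 3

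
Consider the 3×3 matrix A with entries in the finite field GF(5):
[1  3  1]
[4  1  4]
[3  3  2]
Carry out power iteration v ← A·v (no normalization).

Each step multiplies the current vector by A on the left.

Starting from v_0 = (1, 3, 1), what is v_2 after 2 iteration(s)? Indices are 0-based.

v_2 = (3, 1, 4)

v_0 = (1, 3, 1).
v_1 = A·v_0 = (1, 1, 4).
v_2 = A·v_1 = (3, 1, 4).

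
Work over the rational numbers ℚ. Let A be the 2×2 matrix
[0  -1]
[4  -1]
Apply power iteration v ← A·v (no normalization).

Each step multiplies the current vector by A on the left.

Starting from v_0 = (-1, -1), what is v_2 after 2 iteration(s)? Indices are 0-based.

v_0 = (-1, -1).
v_1 = A·v_0 = (1, -3).
v_2 = A·v_1 = (3, 7).

v_2 = (3, 7)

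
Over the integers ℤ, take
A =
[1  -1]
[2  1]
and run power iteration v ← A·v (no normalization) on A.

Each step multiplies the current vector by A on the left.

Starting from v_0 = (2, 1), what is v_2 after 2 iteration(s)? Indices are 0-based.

v_2 = (-4, 7)

v_0 = (2, 1).
v_1 = A·v_0 = (1, 5).
v_2 = A·v_1 = (-4, 7).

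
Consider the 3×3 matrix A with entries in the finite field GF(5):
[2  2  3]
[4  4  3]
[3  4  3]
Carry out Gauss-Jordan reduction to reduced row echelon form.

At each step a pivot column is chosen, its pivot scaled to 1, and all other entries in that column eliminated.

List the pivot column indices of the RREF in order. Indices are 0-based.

pivot columns: 0, 1, 2

step 1: normalize row 0 (÷2) = (1, 1, 4)
  row 1: subtract 4×row0 = (0, 0, 2)
  row 2: subtract 3×row0 = (0, 1, 1)
step 2: exchange rows 1,2
step 2: normalize row 1 (÷1) = (0, 1, 1)
  row 0: subtract 1×row1 = (1, 0, 3)
step 3: normalize row 2 (÷2) = (0, 0, 1)
  row 0: subtract 3×row2 = (1, 0, 0)
  row 1: subtract 1×row2 = (0, 1, 0)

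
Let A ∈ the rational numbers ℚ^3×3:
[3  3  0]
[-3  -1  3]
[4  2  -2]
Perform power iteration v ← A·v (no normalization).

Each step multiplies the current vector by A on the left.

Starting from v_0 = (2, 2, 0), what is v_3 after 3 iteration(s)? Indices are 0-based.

v_3 = (60, -20, 48)

v_0 = (2, 2, 0).
v_1 = A·v_0 = (12, -8, 12).
v_2 = A·v_1 = (12, 8, 8).
v_3 = A·v_2 = (60, -20, 48).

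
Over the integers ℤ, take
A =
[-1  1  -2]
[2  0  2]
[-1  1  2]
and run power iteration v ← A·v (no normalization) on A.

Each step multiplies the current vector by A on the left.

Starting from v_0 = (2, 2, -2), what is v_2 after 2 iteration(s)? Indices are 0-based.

v_2 = (4, 0, -12)

v_0 = (2, 2, -2).
v_1 = A·v_0 = (4, 0, -4).
v_2 = A·v_1 = (4, 0, -12).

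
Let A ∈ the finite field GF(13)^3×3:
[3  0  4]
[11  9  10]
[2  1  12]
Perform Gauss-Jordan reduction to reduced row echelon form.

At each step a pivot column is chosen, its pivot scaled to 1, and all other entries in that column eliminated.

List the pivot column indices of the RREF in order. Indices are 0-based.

step 1: normalize row 0 (÷3) = (1, 0, 10)
  row 1: subtract 11×row0 = (0, 9, 4)
  row 2: subtract 2×row0 = (0, 1, 5)
step 2: normalize row 1 (÷9) = (0, 1, 12)
  row 2: subtract 1×row1 = (0, 0, 6)
step 3: normalize row 2 (÷6) = (0, 0, 1)
  row 0: subtract 10×row2 = (1, 0, 0)
  row 1: subtract 12×row2 = (0, 1, 0)

pivot columns: 0, 1, 2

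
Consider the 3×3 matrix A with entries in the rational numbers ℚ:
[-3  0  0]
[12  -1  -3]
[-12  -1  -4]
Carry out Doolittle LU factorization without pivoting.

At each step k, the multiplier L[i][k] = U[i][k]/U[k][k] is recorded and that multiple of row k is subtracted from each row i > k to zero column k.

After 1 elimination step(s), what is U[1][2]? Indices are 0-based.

U[1][2] = -3

[col 0] pivot -3
  R1 -= -4*R0 → (0, -1, -3)  (L[1][0] := -4)
  R2 -= 4*R0 → (0, -1, -4)  (L[2][0] := 4)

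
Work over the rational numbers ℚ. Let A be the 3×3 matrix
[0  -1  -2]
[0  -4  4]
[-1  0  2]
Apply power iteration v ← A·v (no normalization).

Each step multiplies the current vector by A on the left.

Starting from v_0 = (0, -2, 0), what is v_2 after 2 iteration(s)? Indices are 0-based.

v_0 = (0, -2, 0).
v_1 = A·v_0 = (2, 8, 0).
v_2 = A·v_1 = (-8, -32, -2).

v_2 = (-8, -32, -2)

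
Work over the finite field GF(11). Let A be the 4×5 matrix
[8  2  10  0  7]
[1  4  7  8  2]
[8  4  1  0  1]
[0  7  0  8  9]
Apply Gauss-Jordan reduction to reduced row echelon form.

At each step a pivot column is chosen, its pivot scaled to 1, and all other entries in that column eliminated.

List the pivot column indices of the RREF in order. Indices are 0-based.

pivot columns: 0, 1, 2, 3

step 1: normalize row 0 (÷8) = (1, 3, 4, 0, 5)
  row 1: subtract 1×row0 = (0, 1, 3, 8, 8)
  row 2: subtract 8×row0 = (0, 2, 2, 0, 5)
step 2: normalize row 1 (÷1) = (0, 1, 3, 8, 8)
  row 0: subtract 3×row1 = (1, 0, 6, 9, 3)
  row 2: subtract 2×row1 = (0, 0, 7, 6, 0)
  row 3: subtract 7×row1 = (0, 0, 1, 7, 8)
step 3: normalize row 2 (÷7) = (0, 0, 1, 4, 0)
  row 0: subtract 6×row2 = (1, 0, 0, 7, 3)
  row 1: subtract 3×row2 = (0, 1, 0, 7, 8)
  row 3: subtract 1×row2 = (0, 0, 0, 3, 8)
step 4: normalize row 3 (÷3) = (0, 0, 0, 1, 10)
  row 0: subtract 7×row3 = (1, 0, 0, 0, 10)
  row 1: subtract 7×row3 = (0, 1, 0, 0, 4)
  row 2: subtract 4×row3 = (0, 0, 1, 0, 4)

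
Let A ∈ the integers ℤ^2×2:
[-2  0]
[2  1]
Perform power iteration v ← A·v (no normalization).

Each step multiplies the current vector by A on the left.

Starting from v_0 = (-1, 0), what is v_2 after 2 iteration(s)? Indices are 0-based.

v_0 = (-1, 0).
v_1 = A·v_0 = (2, -2).
v_2 = A·v_1 = (-4, 2).

v_2 = (-4, 2)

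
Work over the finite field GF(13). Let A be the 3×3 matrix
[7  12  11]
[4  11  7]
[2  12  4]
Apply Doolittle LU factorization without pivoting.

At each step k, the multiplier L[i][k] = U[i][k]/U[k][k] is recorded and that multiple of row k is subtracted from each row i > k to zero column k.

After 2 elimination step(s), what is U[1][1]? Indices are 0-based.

U[1][1] = 6

Step 1: pivot at (0,0) is 7.
  row1 ← row1 − (8)·row0  ⇒  L[1][0]=8, U row1=(0, 6, 10)
  row2 ← row2 − (4)·row0  ⇒  L[2][0]=4, U row2=(0, 3, 12)
Step 2: pivot at (1,1) is 6.
  row2 ← row2 − (7)·row1  ⇒  L[2][1]=7, U row2=(0, 0, 7)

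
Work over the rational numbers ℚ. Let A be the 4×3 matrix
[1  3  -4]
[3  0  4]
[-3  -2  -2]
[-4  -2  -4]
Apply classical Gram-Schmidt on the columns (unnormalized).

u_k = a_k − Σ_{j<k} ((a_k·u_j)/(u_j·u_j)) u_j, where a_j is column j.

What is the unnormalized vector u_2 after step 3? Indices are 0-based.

Step 1: u_0 = a_0 = (1, 3, -3, -4).
Step 2: u_1 = a_1 − (17/35)·u_0 = (88/35, -51/35, -19/35, -2/35).
Step 3: u_2 = a_2 − (6/7)·u_0 − (-5/3)·u_1 = (-2/3, -1, -1/3, -2/3).

u_2 = (-2/3, -1, -1/3, -2/3)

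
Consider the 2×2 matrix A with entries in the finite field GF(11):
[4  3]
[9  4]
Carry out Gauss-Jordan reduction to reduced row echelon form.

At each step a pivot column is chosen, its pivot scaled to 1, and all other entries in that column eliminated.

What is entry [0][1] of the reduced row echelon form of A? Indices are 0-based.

M[0][1] = 9

step 1: normalize row 0 (÷4) = (1, 9)
  row 1: subtract 9×row0 = (0, 0)
skip col 1 (zero from row 1)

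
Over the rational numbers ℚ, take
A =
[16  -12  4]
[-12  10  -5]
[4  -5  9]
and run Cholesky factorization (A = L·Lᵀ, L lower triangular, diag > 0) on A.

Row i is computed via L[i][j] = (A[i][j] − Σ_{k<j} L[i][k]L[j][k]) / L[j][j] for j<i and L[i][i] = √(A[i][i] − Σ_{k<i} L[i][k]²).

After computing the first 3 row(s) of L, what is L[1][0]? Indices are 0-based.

L[1][0] = -3

Step 1: L[0][0] = √(16) = 4.
  L[1][0] = (-12) / L[0][0] = -3.
Step 2: L[1][1] = √(1) = 1.
  L[2][0] = (4) / L[0][0] = 1.
  L[2][1] = (-2) / L[1][1] = -2.
Step 3: L[2][2] = √(4) = 2.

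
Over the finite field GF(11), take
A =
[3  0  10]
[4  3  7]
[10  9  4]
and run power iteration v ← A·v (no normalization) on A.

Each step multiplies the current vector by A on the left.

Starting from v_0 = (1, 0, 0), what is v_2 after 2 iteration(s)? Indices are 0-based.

v_2 = (10, 6, 7)

v_0 = (1, 0, 0).
v_1 = A·v_0 = (3, 4, 10).
v_2 = A·v_1 = (10, 6, 7).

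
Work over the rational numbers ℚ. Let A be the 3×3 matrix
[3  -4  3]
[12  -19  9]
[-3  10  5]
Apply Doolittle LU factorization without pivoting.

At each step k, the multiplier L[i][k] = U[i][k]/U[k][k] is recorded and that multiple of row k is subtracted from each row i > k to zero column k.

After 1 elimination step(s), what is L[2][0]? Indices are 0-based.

Step 1: pivot at (0,0) is 3.
  row1 ← row1 − (4)·row0  ⇒  L[1][0]=4, U row1=(0, -3, -3)
  row2 ← row2 − (-1)·row0  ⇒  L[2][0]=-1, U row2=(0, 6, 8)

L[2][0] = -1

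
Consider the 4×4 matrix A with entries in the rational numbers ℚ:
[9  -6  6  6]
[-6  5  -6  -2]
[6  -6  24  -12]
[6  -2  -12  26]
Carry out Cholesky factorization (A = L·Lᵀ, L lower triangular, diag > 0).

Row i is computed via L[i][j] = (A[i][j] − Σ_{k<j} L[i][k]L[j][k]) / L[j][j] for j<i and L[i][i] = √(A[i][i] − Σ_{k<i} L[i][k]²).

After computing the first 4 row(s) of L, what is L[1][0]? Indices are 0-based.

Step 1: L[0][0] = √(9) = 3.
  L[1][0] = (-6) / L[0][0] = -2.
Step 2: L[1][1] = √(1) = 1.
  L[2][0] = (6) / L[0][0] = 2.
  L[2][1] = (-2) / L[1][1] = -2.
Step 3: L[2][2] = √(16) = 4.
  L[3][0] = (6) / L[0][0] = 2.
  L[3][1] = (2) / L[1][1] = 2.
  L[3][2] = (-12) / L[2][2] = -3.
Step 4: L[3][3] = √(9) = 3.

L[1][0] = -2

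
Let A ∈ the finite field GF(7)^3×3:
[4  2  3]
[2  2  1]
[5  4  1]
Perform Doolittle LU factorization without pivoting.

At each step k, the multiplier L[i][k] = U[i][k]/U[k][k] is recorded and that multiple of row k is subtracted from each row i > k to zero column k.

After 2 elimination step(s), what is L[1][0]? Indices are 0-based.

L[1][0] = 4

[col 0] pivot 4
  R1 -= 4*R0 → (0, 1, 3)  (L[1][0] := 4)
  R2 -= 3*R0 → (0, 5, 6)  (L[2][0] := 3)
[col 1] pivot 1
  R2 -= 5*R1 → (0, 0, 5)  (L[2][1] := 5)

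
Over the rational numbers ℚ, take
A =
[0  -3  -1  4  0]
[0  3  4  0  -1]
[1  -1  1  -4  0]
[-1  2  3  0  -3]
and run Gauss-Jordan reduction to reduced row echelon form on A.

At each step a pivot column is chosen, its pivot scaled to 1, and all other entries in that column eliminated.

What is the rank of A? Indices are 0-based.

rank = 4

pivot(0,0): swap R0↔R2
pivot(0,0)=1: scale R0 → (1, -1, 1, -4, 0)
  clear (3,0): R3 −= (-1)R0 → (0, 1, 4, -4, -3)
pivot(1,1)=3: scale R1 → (0, 1, 4/3, 0, -1/3)
  clear (0,1): R0 −= (-1)R1 → (1, 0, 7/3, -4, -1/3)
  clear (2,1): R2 −= (-3)R1 → (0, 0, 3, 4, -1)
  clear (3,1): R3 −= (1)R1 → (0, 0, 8/3, -4, -8/3)
pivot(2,2)=3: scale R2 → (0, 0, 1, 4/3, -1/3)
  clear (0,2): R0 −= (7/3)R2 → (1, 0, 0, -64/9, 4/9)
  clear (1,2): R1 −= (4/3)R2 → (0, 1, 0, -16/9, 1/9)
  clear (3,2): R3 −= (8/3)R2 → (0, 0, 0, -68/9, -16/9)
pivot(3,3)=-68/9: scale R3 → (0, 0, 0, 1, 4/17)
  clear (0,3): R0 −= (-64/9)R3 → (1, 0, 0, 0, 36/17)
  clear (1,3): R1 −= (-16/9)R3 → (0, 1, 0, 0, 9/17)
  clear (2,3): R2 −= (4/3)R3 → (0, 0, 1, 0, -11/17)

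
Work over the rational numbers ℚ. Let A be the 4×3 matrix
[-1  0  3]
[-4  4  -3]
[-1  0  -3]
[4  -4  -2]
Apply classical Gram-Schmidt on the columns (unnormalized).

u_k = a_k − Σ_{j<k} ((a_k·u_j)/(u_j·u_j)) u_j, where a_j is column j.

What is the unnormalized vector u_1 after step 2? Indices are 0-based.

Step 1: u_0 = a_0 = (-1, -4, -1, 4).
Step 2: u_1 = a_1 − (-16/17)·u_0 = (-16/17, 4/17, -16/17, -4/17).

u_1 = (-16/17, 4/17, -16/17, -4/17)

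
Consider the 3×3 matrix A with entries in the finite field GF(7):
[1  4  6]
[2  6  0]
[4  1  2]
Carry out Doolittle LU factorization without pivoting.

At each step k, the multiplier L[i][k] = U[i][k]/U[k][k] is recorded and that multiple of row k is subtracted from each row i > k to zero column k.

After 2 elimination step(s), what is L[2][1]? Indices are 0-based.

L[2][1] = 4

k=0: U[0][0]=1
  eliminate (1,0): mult=2, new row 1: (0, 5, 2); set L[1][0]=2
  eliminate (2,0): mult=4, new row 2: (0, 6, 6); set L[2][0]=4
k=1: U[1][1]=5
  eliminate (2,1): mult=4, new row 2: (0, 0, 5); set L[2][1]=4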